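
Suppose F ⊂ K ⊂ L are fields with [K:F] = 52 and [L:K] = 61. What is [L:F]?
[L:F] = 3172

The tower law says that for any tower of field extensions F ⊂ K ⊂ L with finite degrees, [L:F] = [L:K] · [K:F]. Here this gives [L:F] = 61 · 52 = 3172.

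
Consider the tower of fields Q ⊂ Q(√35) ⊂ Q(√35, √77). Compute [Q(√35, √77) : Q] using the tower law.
[Q(√35, √77) : Q] = 4

[Q(√35):Q] = 2 (min poly x^2 - 35, irreducible since 35 is squarefree > 1). For the top step, suppose √77 ∈ Q(√35), say √77 = c + d√35 with c, d ∈ Q. Squaring: 77 = c^2 + 35d^2 + 2cd√35. Since √35 ∉ Q this forces 2cd = 0. If d = 0 then √77 = c ∈ Q, contradicting 77 squarefree > 1. If c = 0 then 77 = 35d^2, so 35·77 = (35d)^2 is a perfect square in Q — but 35·77 = 2695 is not a perfect square (since 35 and 77 are distinct squarefree integers). Contradiction. Hence √77 ∉ Q(√35), so x^2 - 77 stays irreducible over Q(√35) and [Q(√35, √77) : Q(√35)] = 2. By the tower law, [Q(√35, √77) : Q] = 2 · 2 = 4.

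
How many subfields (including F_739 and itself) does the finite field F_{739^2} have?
F_{739^2} has 2 subfields

The subfields of F_{p^n} are exactly the fields F_{p^d} for d | n (each is the fixed field of the unique index-d subgroup of Gal(F_{p^n}/F_p) ≅ Z/nZ). The divisors of n = 2 are {1, 2}, giving 2 subfields: F_{739^1}, F_{739^2}.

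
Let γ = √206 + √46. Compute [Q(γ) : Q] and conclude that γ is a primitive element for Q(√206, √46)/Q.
[Q(γ) : Q] = 4 (equivalently, Q(γ) = Q(√206, √46))

Obviously Q(γ) ⊆ Q(√206, √46), and [Q(√206, √46):Q] = 4 (since 206, 46 are distinct squarefree integers > 1 with 9476 not a perfect square). To show equality we compute the minimal polynomial of γ. From γ = √206 + √46: γ^2 = 206 + 2√(9476) + 46 = 252 + 2√(9476), so γ^2 - 252 = 2√(9476); squaring, (γ^2 - 252)^2 = 4·9476, i.e. γ^4 - 504γ^2 + 63504 - 37904 = 0, i.e. γ^4 - 504γ^2 + 25600 = 0. So γ is a root of x^4 - 504x^2 + 25600. This polynomial is irreducible over Q: it has no rational root (each ±√206 ± √46 is irrational), and any factorization into two quadratics over Q would force √(9476) ∈ Q (pairing opposite roots) or √206, √46 ∈ Q (other pairings), all impossible. Hence [Q(γ):Q] = 4 = [Q(√206, √46):Q], so Q(γ) = Q(√206, √46).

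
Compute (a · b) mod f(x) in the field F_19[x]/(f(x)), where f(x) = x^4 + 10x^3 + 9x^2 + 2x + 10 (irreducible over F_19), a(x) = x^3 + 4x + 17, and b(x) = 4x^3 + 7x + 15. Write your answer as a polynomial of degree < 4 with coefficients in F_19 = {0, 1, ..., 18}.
a · b ≡ 4x^3 + 5x^2 + 14x + 14 (mod f(x))

Multiply in F_19[x]: a(x)·b(x) = (x^3 + 4x + 17)·(4x^3 + 7x + 15) = 4x^6 + 4x^4 + 7x^3 + 9x^2 + 8x + 8. This has degree ≥ 4, so divide by f(x) over F_19: 4x^6 + 4x^4 + 7x^3 + 9x^2 + 8x + 8 = (4x^2 + 17x + 7)·(x^4 + 10x^3 + 9x^2 + 2x + 10) + (4x^3 + 5x^2 + 14x + 14). Hence a·b ≡ 4x^3 + 5x^2 + 14x + 14 (mod f). (F_19[x]/(f) is a field with 19^4 = 130321 elements since f is irreducible of degree 4.)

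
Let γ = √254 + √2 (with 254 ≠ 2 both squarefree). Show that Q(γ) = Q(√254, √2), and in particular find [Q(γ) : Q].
[Q(γ) : Q] = 4 (equivalently, Q(γ) = Q(√254, √2))

Obviously Q(γ) ⊆ Q(√254, √2), and [Q(√254, √2):Q] = 4 (since 254, 2 are distinct squarefree integers > 1 with 508 not a perfect square). To show equality we compute the minimal polynomial of γ. From γ = √254 + √2: γ^2 = 254 + 2√(508) + 2 = 256 + 2√(508), so γ^2 - 256 = 2√(508); squaring, (γ^2 - 256)^2 = 4·508, i.e. γ^4 - 512γ^2 + 65536 - 2032 = 0, i.e. γ^4 - 512γ^2 + 63504 = 0. So γ is a root of x^4 - 512x^2 + 63504. This polynomial is irreducible over Q: it has no rational root (each ±√254 ± √2 is irrational), and any factorization into two quadratics over Q would force √(508) ∈ Q (pairing opposite roots) or √254, √2 ∈ Q (other pairings), all impossible. Hence [Q(γ):Q] = 4 = [Q(√254, √2):Q], so Q(γ) = Q(√254, √2).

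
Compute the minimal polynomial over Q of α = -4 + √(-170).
m_α(x) = x^2 + 8x + 186

From α + 4 = √(-170), squaring gives (α + 4)^2 = -170, i.e. α^2 + 8α + 16 = -170, so α^2 + 8α + 186 = 0. The discriminant of x^2 + 8x + 186 is (8)^2 - 4·(186) = 64 - 744 = -680, and 4·(-170) is not a perfect square in Q since -170 is squarefree and ≠ 1. Hence x^2 + 8x + 186 is irreducible over Q and is the minimal polynomial of α.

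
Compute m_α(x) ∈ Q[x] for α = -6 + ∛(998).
m_α(x) = x^3 + 18x^2 + 108x - 782

Set β = α + 6 = ∛(998), so β^3 = 998. Then (α + 6)^3 - 998 = 0, i.e. α is a root of g(x) = (x + 6)^3 - 998 = x^3 + 18x^2 + 108x - 782. Since g(x) = h(x + 6) where h(x) = x^3 - 998, and h is irreducible over Q (because 998 is not a perfect cube, so h has no rational root, and a monic cubic with no rational root is irreducible), g is also irreducible (irreducibility is preserved under the substitution x → x + 6). Hence m_α(x) = x^3 + 18x^2 + 108x - 782.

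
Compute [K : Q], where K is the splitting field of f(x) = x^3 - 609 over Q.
[K : Q] = 6

The roots of x^3 - 609 are ∛609, ω∛609, ω^2∛609 where ω = e^(2πi/3) is a primitive cube root of unity, so K = Q(∛609, ω). Now [Q(∛609):Q] = 3 (since 609 is not a perfect cube, x^3 - 609 is irreducible) and [Q(ω):Q] = 2. Both 2 and 3 divide [K:Q], and [K:Q] ≤ 3·2 = 6, so [K:Q] = 6. (Equivalently: Q(∛609) ⊂ R but ω ∉ R, so [K : Q(∛609)] = 2.)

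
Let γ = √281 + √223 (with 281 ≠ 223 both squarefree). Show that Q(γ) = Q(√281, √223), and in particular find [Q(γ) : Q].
[Q(γ) : Q] = 4 (equivalently, Q(γ) = Q(√281, √223))

Obviously Q(γ) ⊆ Q(√281, √223), and [Q(√281, √223):Q] = 4 (since 281, 223 are distinct squarefree integers > 1 with 62663 not a perfect square). To show equality we compute the minimal polynomial of γ. From γ = √281 + √223: γ^2 = 281 + 2√(62663) + 223 = 504 + 2√(62663), so γ^2 - 504 = 2√(62663); squaring, (γ^2 - 504)^2 = 4·62663, i.e. γ^4 - 1008γ^2 + 254016 - 250652 = 0, i.e. γ^4 - 1008γ^2 + 3364 = 0. So γ is a root of x^4 - 1008x^2 + 3364. This polynomial is irreducible over Q: it has no rational root (each ±√281 ± √223 is irrational), and any factorization into two quadratics over Q would force √(62663) ∈ Q (pairing opposite roots) or √281, √223 ∈ Q (other pairings), all impossible. Hence [Q(γ):Q] = 4 = [Q(√281, √223):Q], so Q(γ) = Q(√281, √223).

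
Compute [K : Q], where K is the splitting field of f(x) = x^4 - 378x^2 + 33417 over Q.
[K : Q] = 4

Solving the quadratic in x^2: x^2 = (378 ± √(378^2 - 4·33417))/2 = (378 ± √9216)/2 = (378 ± 96)/2, giving x^2 = 237 or x^2 = 141. So f(x) = (x^2 - 237)(x^2 - 141) and the roots of f are ±√237, ±√141. Hence the splitting field is K = Q(√237, √141). Since 237 and 141 are distinct squarefree integers > 1, their product 33417 is not a perfect square, so √141 ∉ Q(√237). By the tower law [K:Q] = [Q(√237,√141):Q(√237)] · [Q(√237):Q] = 2 · 2 = 4.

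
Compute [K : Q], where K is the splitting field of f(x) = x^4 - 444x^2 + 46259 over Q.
[K : Q] = 4

Solving the quadratic in x^2: x^2 = (444 ± √(444^2 - 4·46259))/2 = (444 ± √12100)/2 = (444 ± 110)/2, giving x^2 = 277 or x^2 = 167. So f(x) = (x^2 - 277)(x^2 - 167) and the roots of f are ±√277, ±√167. Hence the splitting field is K = Q(√277, √167). Since 277 and 167 are distinct squarefree integers > 1, their product 46259 is not a perfect square, so √167 ∉ Q(√277). By the tower law [K:Q] = [Q(√277,√167):Q(√277)] · [Q(√277):Q] = 2 · 2 = 4.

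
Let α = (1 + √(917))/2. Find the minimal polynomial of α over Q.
m_α(x) = x^2 - x - 229

From 2α - 1 = √(917), squaring gives (2α - 1)^2 = 917, i.e. 4α^2 - 4α + 1 = 917, so α^2 - α + (1 - 917)/4 = 0. Since 917 ≡ 1 (mod 4), (1 - 917)/4 = -229 ∈ Z. The polynomial x^2 - x - 229 has discriminant 1 - 4·(-229) = 917, which is not a perfect square in Q (d = 917 is squarefree and ≠ 1), so x^2 - x - 229 is irreducible over Q. It is the minimal polynomial of α.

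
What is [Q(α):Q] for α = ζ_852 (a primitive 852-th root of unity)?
[Q(α):Q] = 280

The minimal polynomial of ζ_852 over Q is the 852-th cyclotomic polynomial Φ_852(x), which is irreducible over Q and has degree φ(852) = 280. Hence [Q(α):Q] = φ(852) = 280.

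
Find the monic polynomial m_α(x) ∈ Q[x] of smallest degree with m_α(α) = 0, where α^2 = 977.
m_α(x) = x^2 - 977

α satisfies α^2 - 977 = 0, so x^2 - 977 annihilates α. Since d = 977 is squarefree and ≠ 1, it is not a perfect square in Q, so x^2 - 977 has no rational root and is therefore irreducible over Q (a degree-2 polynomial over a field is irreducible iff it has no root). Hence m_α(x) = x^2 - 977.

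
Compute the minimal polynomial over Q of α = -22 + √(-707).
m_α(x) = x^2 + 44x + 1191

From α + 22 = √(-707), squaring gives (α + 22)^2 = -707, i.e. α^2 + 44α + 484 = -707, so α^2 + 44α + 1191 = 0. The discriminant of x^2 + 44x + 1191 is (44)^2 - 4·(1191) = 1936 - 4764 = -2828, and 4·(-707) is not a perfect square in Q since -707 is squarefree and ≠ 1. Hence x^2 + 44x + 1191 is irreducible over Q and is the minimal polynomial of α.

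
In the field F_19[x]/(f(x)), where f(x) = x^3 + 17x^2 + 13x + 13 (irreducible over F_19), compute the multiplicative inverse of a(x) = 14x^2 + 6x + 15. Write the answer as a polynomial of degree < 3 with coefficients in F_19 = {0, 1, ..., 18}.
a(x)^(-1) ≡ 7x^2 + 8x + 7 (mod f(x))

Since f is irreducible over F_19, F_19[x]/(f) is a field and a(x) ≠ 0 has an inverse. Apply the extended Euclidean algorithm to f(x) and a(x) in F_19[x]: f(x) = (15x + 7)·a(x) + (12x + 3);  a(x) = (17x + 1)·(12x + 3) + (12). The last nonzero remainder is the constant 12 = gcd(f, a) in F_19. Back-substituting through the division chain expresses 12 = s(x)·a(x) + t(x)·f(x) with s(x) ≡ 8x^2 + x + 8 (mod f), so (8x^2 + x + 8)·a(x) ≡ 12 (mod f). Multiplying by 12^(-1) ≡ 8 in F_19 gives a(x)^(-1) ≡ 8·(8x^2 + x + 8) ≡ 7x^2 + 8x + 7 (mod f). Check: (14x^2 + 6x + 15)·(7x^2 + 8x + 7) = 3x^4 + 2x^3 + 4x^2 + 10x + 10 ≡ 1 (mod x^3 + 17x^2 + 13x + 13).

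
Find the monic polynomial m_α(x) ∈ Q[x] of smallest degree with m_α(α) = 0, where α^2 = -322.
m_α(x) = x^2 + 322

α satisfies α^2 + 322 = 0, so x^2 + 322 annihilates α. Since d = -322 is squarefree and ≠ 1, it is not a perfect square in Q, so x^2 + 322 has no rational root and is therefore irreducible over Q (a degree-2 polynomial over a field is irreducible iff it has no root). Hence m_α(x) = x^2 + 322.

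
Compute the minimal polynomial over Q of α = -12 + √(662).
m_α(x) = x^2 + 24x - 518

From α + 12 = √(662), squaring gives (α + 12)^2 = 662, i.e. α^2 + 24α + 144 = 662, so α^2 + 24α - 518 = 0. The discriminant of x^2 + 24x - 518 is (24)^2 - 4·(-518) = 576 + 2072 = 2648, and 4·(662) is not a perfect square in Q since 662 is squarefree and ≠ 1. Hence x^2 + 24x - 518 is irreducible over Q and is the minimal polynomial of α.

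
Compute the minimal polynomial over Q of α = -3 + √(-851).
m_α(x) = x^2 + 6x + 860

From α + 3 = √(-851), squaring gives (α + 3)^2 = -851, i.e. α^2 + 6α + 9 = -851, so α^2 + 6α + 860 = 0. The discriminant of x^2 + 6x + 860 is (6)^2 - 4·(860) = 36 - 3440 = -3404, and 4·(-851) is not a perfect square in Q since -851 is squarefree and ≠ 1. Hence x^2 + 6x + 860 is irreducible over Q and is the minimal polynomial of α.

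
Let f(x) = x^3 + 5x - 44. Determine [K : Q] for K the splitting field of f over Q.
[K : Q] = 6

By the rational root test, any rational root of the monic integer polynomial f(x) = x^3 + 5x - 44 must be an integer dividing the constant term -44, i.e. one of ±{1, 2, 4, 11, 22, 44}. Evaluating: f(1) = -38, f(-1) = -50, f(2) = -26, f(-2) = -62, f(4) = 40, f(-4) = -128, f(11) = 1342, f(-11) = -1430, f(22) = 10714, f(-22) = -10802, f(44) = 85360, f(-44) = -85448; none is 0, so f has no rational root and is therefore irreducible over Q (a cubic with no linear factor over a field is irreducible). For an irreducible cubic, the Galois group is A_3 or S_3 according as the discriminant disc(f) = -4a^3 - 27b^2 = -4·(5)^3 - 27·(-44)^2 = -52772 is or is not a square in Q. Here disc(f) = -52772 is not a perfect square in Q, so the Galois group of f over Q is not contained in A_3 and must be all of S_3. The splitting field has degree |S_3| = 6 over Q, so [K : Q] = 6.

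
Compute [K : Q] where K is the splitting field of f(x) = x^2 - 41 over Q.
[K : Q] = 2

f(x) = x^2 - 41 factors as (x - √41)(x + √41). The splitting field is K = Q(√41). Since 41 is squarefree and > 1, it is not a perfect square, so x^2 - 41 is irreducible over Q and [Q(√41) : Q] = 2. Hence [K : Q] = 2.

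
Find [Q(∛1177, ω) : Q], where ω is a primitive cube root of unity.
[Q(∛1177, ω) : Q] = 6

[Q(∛1177):Q] = 3 (min poly x^3 - 1177, irreducible since 1177 is not a perfect cube). [Q(ω):Q] = 2 (min poly x^2 + x + 1). Since Q(∛1177) ⊂ R and ω ∉ R, we have ω ∉ Q(∛1177), so x^2 + x + 1 remains irreducible over Q(∛1177) and [Q(∛1177, ω) : Q(∛1177)] = 2. By the tower law, [Q(∛1177, ω) : Q] = 3 · 2 = 6. (In fact Q(∛1177, ω) is the splitting field of x^3 - 1177 over Q.)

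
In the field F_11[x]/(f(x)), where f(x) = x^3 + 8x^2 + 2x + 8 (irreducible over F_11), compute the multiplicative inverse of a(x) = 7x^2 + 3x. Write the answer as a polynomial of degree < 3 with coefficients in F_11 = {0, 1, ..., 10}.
a(x)^(-1) ≡ 2x^2 + 7 (mod f(x))

Since f is irreducible over F_11, F_11[x]/(f) is a field and a(x) ≠ 0 has an inverse. Apply the extended Euclidean algorithm to f(x) and a(x) in F_11[x]: f(x) = (8x + 4)·a(x) + (x + 8);  a(x) = (7x + 2)·(x + 8) + (6). The last nonzero remainder is the constant 6 = gcd(f, a) in F_11. Back-substituting through the division chain expresses 6 = s(x)·a(x) + t(x)·f(x) with s(x) ≡ x^2 + 9 (mod f), so (x^2 + 9)·a(x) ≡ 6 (mod f). Multiplying by 6^(-1) ≡ 2 in F_11 gives a(x)^(-1) ≡ 2·(x^2 + 9) ≡ 2x^2 + 7 (mod f). Check: (7x^2 + 3x)·(2x^2 + 7) = 3x^4 + 6x^3 + 5x^2 + 10x ≡ 1 (mod x^3 + 8x^2 + 2x + 8).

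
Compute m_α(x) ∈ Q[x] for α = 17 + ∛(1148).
m_α(x) = x^3 - 51x^2 + 867x - 6061

Set β = α - 17 = ∛(1148), so β^3 = 1148. Then (α - 17)^3 - 1148 = 0, i.e. α is a root of g(x) = (x - 17)^3 - 1148 = x^3 - 51x^2 + 867x - 6061. Since g(x) = h(x - 17) where h(x) = x^3 - 1148, and h is irreducible over Q (because 1148 is not a perfect cube, so h has no rational root, and a monic cubic with no rational root is irreducible), g is also irreducible (irreducibility is preserved under the substitution x → x - 17). Hence m_α(x) = x^3 - 51x^2 + 867x - 6061.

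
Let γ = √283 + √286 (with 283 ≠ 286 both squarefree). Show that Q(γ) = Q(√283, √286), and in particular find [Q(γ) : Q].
[Q(γ) : Q] = 4 (equivalently, Q(γ) = Q(√283, √286))

Obviously Q(γ) ⊆ Q(√283, √286), and [Q(√283, √286):Q] = 4 (since 283, 286 are distinct squarefree integers > 1 with 80938 not a perfect square). To show equality we compute the minimal polynomial of γ. From γ = √283 + √286: γ^2 = 283 + 2√(80938) + 286 = 569 + 2√(80938), so γ^2 - 569 = 2√(80938); squaring, (γ^2 - 569)^2 = 4·80938, i.e. γ^4 - 1138γ^2 + 323761 - 323752 = 0, i.e. γ^4 - 1138γ^2 + 9 = 0. So γ is a root of x^4 - 1138x^2 + 9. This polynomial is irreducible over Q: it has no rational root (each ±√283 ± √286 is irrational), and any factorization into two quadratics over Q would force √(80938) ∈ Q (pairing opposite roots) or √283, √286 ∈ Q (other pairings), all impossible. Hence [Q(γ):Q] = 4 = [Q(√283, √286):Q], so Q(γ) = Q(√283, √286).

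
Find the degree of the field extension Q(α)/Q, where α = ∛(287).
[Q(α):Q] = 3

The minimal polynomial of α is x^3 - 287, irreducible over Q since 287 is not a perfect cube (so x^3 - 287 has no rational root). Hence [Q(α):Q] = deg(m_α) = 3.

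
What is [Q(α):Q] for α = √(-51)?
[Q(α):Q] = 2

[Q(α):Q] equals the degree of the minimal polynomial of α. Here α^2 = -51 and x^2 + 51 is irreducible (d = -51 is squarefree, ≠ 1, hence not a square), so deg(m_α) = 2. Thus [Q(α):Q] = 2.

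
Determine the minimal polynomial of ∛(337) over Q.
m_α(x) = x^3 - 337

α satisfies α^3 = 337, so x^3 - 337 annihilates α. By the rational root test, a rational root p/q (in lowest terms) of x^3 - 337 would satisfy p^3 = 337 q^3, forcing q = 1 and p^3 = 337; but 337 is not a perfect cube, contradiction. A monic cubic over Q with no rational root is irreducible (any nontrivial factorization would include a linear factor). Hence x^3 - 337 is the minimal polynomial of α, and in particular [Q(α):Q] = 3.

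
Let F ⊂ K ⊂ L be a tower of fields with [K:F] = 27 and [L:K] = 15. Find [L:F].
[L:F] = 405

The tower law says that for any tower of field extensions F ⊂ K ⊂ L with finite degrees, [L:F] = [L:K] · [K:F]. Here this gives [L:F] = 15 · 27 = 405.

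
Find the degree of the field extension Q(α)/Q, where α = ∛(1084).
[Q(α):Q] = 3

The minimal polynomial of α is x^3 - 1084, irreducible over Q since 1084 is not a perfect cube (so x^3 - 1084 has no rational root). Hence [Q(α):Q] = deg(m_α) = 3.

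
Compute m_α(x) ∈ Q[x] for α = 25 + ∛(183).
m_α(x) = x^3 - 75x^2 + 1875x - 15808

Set β = α - 25 = ∛(183), so β^3 = 183. Then (α - 25)^3 - 183 = 0, i.e. α is a root of g(x) = (x - 25)^3 - 183 = x^3 - 75x^2 + 1875x - 15808. Since g(x) = h(x - 25) where h(x) = x^3 - 183, and h is irreducible over Q (because 183 is not a perfect cube, so h has no rational root, and a monic cubic with no rational root is irreducible), g is also irreducible (irreducibility is preserved under the substitution x → x - 25). Hence m_α(x) = x^3 - 75x^2 + 1875x - 15808.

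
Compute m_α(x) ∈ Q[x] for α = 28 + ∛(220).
m_α(x) = x^3 - 84x^2 + 2352x - 22172

Set β = α - 28 = ∛(220), so β^3 = 220. Then (α - 28)^3 - 220 = 0, i.e. α is a root of g(x) = (x - 28)^3 - 220 = x^3 - 84x^2 + 2352x - 22172. Since g(x) = h(x - 28) where h(x) = x^3 - 220, and h is irreducible over Q (because 220 is not a perfect cube, so h has no rational root, and a monic cubic with no rational root is irreducible), g is also irreducible (irreducibility is preserved under the substitution x → x - 28). Hence m_α(x) = x^3 - 84x^2 + 2352x - 22172.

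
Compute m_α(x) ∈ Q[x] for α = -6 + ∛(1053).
m_α(x) = x^3 + 18x^2 + 108x - 837

Set β = α + 6 = ∛(1053), so β^3 = 1053. Then (α + 6)^3 - 1053 = 0, i.e. α is a root of g(x) = (x + 6)^3 - 1053 = x^3 + 18x^2 + 108x - 837. Since g(x) = h(x + 6) where h(x) = x^3 - 1053, and h is irreducible over Q (because 1053 is not a perfect cube, so h has no rational root, and a monic cubic with no rational root is irreducible), g is also irreducible (irreducibility is preserved under the substitution x → x + 6). Hence m_α(x) = x^3 + 18x^2 + 108x - 837.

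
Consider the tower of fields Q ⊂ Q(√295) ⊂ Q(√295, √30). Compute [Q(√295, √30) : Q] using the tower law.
[Q(√295, √30) : Q] = 4

[Q(√295):Q] = 2 (min poly x^2 - 295, irreducible since 295 is squarefree > 1). For the top step, suppose √30 ∈ Q(√295), say √30 = c + d√295 with c, d ∈ Q. Squaring: 30 = c^2 + 295d^2 + 2cd√295. Since √295 ∉ Q this forces 2cd = 0. If d = 0 then √30 = c ∈ Q, contradicting 30 squarefree > 1. If c = 0 then 30 = 295d^2, so 295·30 = (295d)^2 is a perfect square in Q — but 295·30 = 8850 is not a perfect square (since 295 and 30 are distinct squarefree integers). Contradiction. Hence √30 ∉ Q(√295), so x^2 - 30 stays irreducible over Q(√295) and [Q(√295, √30) : Q(√295)] = 2. By the tower law, [Q(√295, √30) : Q] = 2 · 2 = 4.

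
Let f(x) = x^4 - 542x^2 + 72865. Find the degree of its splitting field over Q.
[K : Q] = 4

Solving the quadratic in x^2: x^2 = (542 ± √(542^2 - 4·72865))/2 = (542 ± √2304)/2 = (542 ± 48)/2, giving x^2 = 295 or x^2 = 247. So f(x) = (x^2 - 295)(x^2 - 247) and the roots of f are ±√295, ±√247. Hence the splitting field is K = Q(√295, √247). Since 295 and 247 are distinct squarefree integers > 1, their product 72865 is not a perfect square, so √247 ∉ Q(√295). By the tower law [K:Q] = [Q(√295,√247):Q(√295)] · [Q(√295):Q] = 2 · 2 = 4.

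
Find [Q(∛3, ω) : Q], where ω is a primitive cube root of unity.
[Q(∛3, ω) : Q] = 6

[Q(∛3):Q] = 3 (min poly x^3 - 3, irreducible since 3 is not a perfect cube). [Q(ω):Q] = 2 (min poly x^2 + x + 1). Since Q(∛3) ⊂ R and ω ∉ R, we have ω ∉ Q(∛3), so x^2 + x + 1 remains irreducible over Q(∛3) and [Q(∛3, ω) : Q(∛3)] = 2. By the tower law, [Q(∛3, ω) : Q] = 3 · 2 = 6. (In fact Q(∛3, ω) is the splitting field of x^3 - 3 over Q.)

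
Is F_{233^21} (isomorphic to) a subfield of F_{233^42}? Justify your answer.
Yes: F_{233^21} is a subfield of F_{233^42}

F_{p^m} embeds in F_{p^n} iff m | n (since F_{p^n} is the splitting field of x^(p^n) - x, and F_{p^m} ⊂ F_{p^n} forces p^n to be a power of p^m, i.e. m | n; conversely if m | n then every root of x^(p^m) - x is a root of x^(p^n) - x). Here 21 | 42 (since 42 = 2·21), so F_{233^21} is a subfield of F_{233^42}, and [F_{233^42} : F_{233^21}] = 42/21 = 2.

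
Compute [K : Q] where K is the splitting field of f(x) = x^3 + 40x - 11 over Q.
[K : Q] = 6

By the rational root test, any rational root of the monic integer polynomial f(x) = x^3 + 40x - 11 must be an integer dividing the constant term -11, i.e. one of ±{1, 11}. Evaluating: f(1) = 30, f(-1) = -52, f(11) = 1760, f(-11) = -1782; none is 0, so f has no rational root and is therefore irreducible over Q (a cubic with no linear factor over a field is irreducible). For an irreducible cubic, the Galois group is A_3 or S_3 according as the discriminant disc(f) = -4a^3 - 27b^2 = -4·(40)^3 - 27·(-11)^2 = -259267 is or is not a square in Q. Here disc(f) = -259267 is not a perfect square in Q, so the Galois group of f over Q is not contained in A_3 and must be all of S_3. The splitting field has degree |S_3| = 6 over Q, so [K : Q] = 6.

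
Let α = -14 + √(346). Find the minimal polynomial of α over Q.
m_α(x) = x^2 + 28x - 150

From α + 14 = √(346), squaring gives (α + 14)^2 = 346, i.e. α^2 + 28α + 196 = 346, so α^2 + 28α - 150 = 0. The discriminant of x^2 + 28x - 150 is (28)^2 - 4·(-150) = 784 + 600 = 1384, and 4·(346) is not a perfect square in Q since 346 is squarefree and ≠ 1. Hence x^2 + 28x - 150 is irreducible over Q and is the minimal polynomial of α.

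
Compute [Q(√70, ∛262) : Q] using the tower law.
[Q(√70, ∛262) : Q] = 6

Let L = Q(√70, ∛262). Since Q(√70) ⊂ L and [Q(√70):Q] = 2, the tower law gives 2 | [L:Q]. Likewise Q(∛262) ⊂ L with [Q(∛262):Q] = 3 (because 262 is not a perfect cube), so 3 | [L:Q]. As gcd(2,3) = 1, [L:Q] is divisible by 6. Conversely L is generated over Q by √70 and ∛262, so [L:Q] ≤ 2·3 = 6. Therefore [Q(√70, ∛262) : Q] = 6.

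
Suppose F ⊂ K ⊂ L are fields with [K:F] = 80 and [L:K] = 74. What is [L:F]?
[L:F] = 5920

The tower law says that for any tower of field extensions F ⊂ K ⊂ L with finite degrees, [L:F] = [L:K] · [K:F]. Here this gives [L:F] = 74 · 80 = 5920.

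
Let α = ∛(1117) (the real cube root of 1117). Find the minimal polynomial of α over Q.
m_α(x) = x^3 - 1117

α satisfies α^3 = 1117, so x^3 - 1117 annihilates α. By the rational root test, a rational root p/q (in lowest terms) of x^3 - 1117 would satisfy p^3 = 1117 q^3, forcing q = 1 and p^3 = 1117; but 1117 is not a perfect cube, contradiction. A monic cubic over Q with no rational root is irreducible (any nontrivial factorization would include a linear factor). Hence x^3 - 1117 is the minimal polynomial of α, and in particular [Q(α):Q] = 3.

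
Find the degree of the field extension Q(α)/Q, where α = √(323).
[Q(α):Q] = 2

[Q(α):Q] equals the degree of the minimal polynomial of α. Here α^2 = 323 and x^2 - 323 is irreducible (d = 323 is squarefree, ≠ 1, hence not a square), so deg(m_α) = 2. Thus [Q(α):Q] = 2.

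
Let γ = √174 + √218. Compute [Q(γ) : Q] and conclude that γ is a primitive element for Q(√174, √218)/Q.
[Q(γ) : Q] = 4 (equivalently, Q(γ) = Q(√174, √218))

Obviously Q(γ) ⊆ Q(√174, √218), and [Q(√174, √218):Q] = 4 (since 174, 218 are distinct squarefree integers > 1 with 37932 not a perfect square). To show equality we compute the minimal polynomial of γ. From γ = √174 + √218: γ^2 = 174 + 2√(37932) + 218 = 392 + 2√(37932), so γ^2 - 392 = 2√(37932); squaring, (γ^2 - 392)^2 = 4·37932, i.e. γ^4 - 784γ^2 + 153664 - 151728 = 0, i.e. γ^4 - 784γ^2 + 1936 = 0. So γ is a root of x^4 - 784x^2 + 1936. This polynomial is irreducible over Q: it has no rational root (each ±√174 ± √218 is irrational), and any factorization into two quadratics over Q would force √(37932) ∈ Q (pairing opposite roots) or √174, √218 ∈ Q (other pairings), all impossible. Hence [Q(γ):Q] = 4 = [Q(√174, √218):Q], so Q(γ) = Q(√174, √218).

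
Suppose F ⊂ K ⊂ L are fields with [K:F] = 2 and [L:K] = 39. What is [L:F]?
[L:F] = 78

The tower law says that for any tower of field extensions F ⊂ K ⊂ L with finite degrees, [L:F] = [L:K] · [K:F]. Here this gives [L:F] = 39 · 2 = 78.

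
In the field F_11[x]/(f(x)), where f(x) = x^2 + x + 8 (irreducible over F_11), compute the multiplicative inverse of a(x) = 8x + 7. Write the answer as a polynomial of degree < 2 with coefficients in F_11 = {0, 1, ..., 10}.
a(x)^(-1) ≡ 8x + 1 (mod f(x))

Since f is irreducible over F_11, F_11[x]/(f) is a field and a(x) ≠ 0 has an inverse. Apply the extended Euclidean algorithm to f(x) and a(x) in F_11[x]: f(x) = (7x + 5)·a(x) + (6). The last nonzero remainder is the constant 6 = gcd(f, a) in F_11. Back-substituting through the division chain expresses 6 = s(x)·a(x) + t(x)·f(x) with s(x) ≡ 4x + 6 (mod f), so (4x + 6)·a(x) ≡ 6 (mod f). Multiplying by 6^(-1) ≡ 2 in F_11 gives a(x)^(-1) ≡ 2·(4x + 6) ≡ 8x + 1 (mod f). Check: (8x + 7)·(8x + 1) = 9x^2 + 9x + 7 ≡ 1 (mod x^2 + x + 8).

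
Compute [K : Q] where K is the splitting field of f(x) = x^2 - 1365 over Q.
[K : Q] = 2

f(x) = x^2 - 1365 factors as (x - √1365)(x + √1365). The splitting field is K = Q(√1365). Since 1365 is squarefree and > 1, it is not a perfect square, so x^2 - 1365 is irreducible over Q and [Q(√1365) : Q] = 2. Hence [K : Q] = 2.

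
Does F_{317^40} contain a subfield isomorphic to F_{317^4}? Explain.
Yes: F_{317^4} is a subfield of F_{317^40}

F_{p^m} embeds in F_{p^n} iff m | n (since F_{p^n} is the splitting field of x^(p^n) - x, and F_{p^m} ⊂ F_{p^n} forces p^n to be a power of p^m, i.e. m | n; conversely if m | n then every root of x^(p^m) - x is a root of x^(p^n) - x). Here 4 | 40 (since 40 = 10·4), so F_{317^4} is a subfield of F_{317^40}, and [F_{317^40} : F_{317^4}] = 40/4 = 10.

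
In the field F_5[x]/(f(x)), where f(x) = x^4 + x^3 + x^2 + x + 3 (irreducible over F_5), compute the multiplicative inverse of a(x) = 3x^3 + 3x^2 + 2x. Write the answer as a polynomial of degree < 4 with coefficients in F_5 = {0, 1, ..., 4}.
a(x)^(-1) ≡ x^3 + 3x^2 + 3x (mod f(x))

Since f is irreducible over F_5, F_5[x]/(f) is a field and a(x) ≠ 0 has an inverse. Apply the extended Euclidean algorithm to f(x) and a(x) in F_5[x]: f(x) = (2x)·a(x) + (2x^2 + x + 3);  a(x) = (4x + 2)·(2x^2 + x + 3) + (3x + 4);  (2x^2 + x + 3) = (4x)·(3x + 4) + (3). The last nonzero remainder is the constant 3 = gcd(f, a) in F_5. Back-substituting through the division chain expresses 3 = s(x)·a(x) + t(x)·f(x) with s(x) ≡ 3x^3 + 4x^2 + 4x (mod f), so (3x^3 + 4x^2 + 4x)·a(x) ≡ 3 (mod f). Multiplying by 3^(-1) ≡ 2 in F_5 gives a(x)^(-1) ≡ 2·(3x^3 + 4x^2 + 4x) ≡ x^3 + 3x^2 + 3x (mod f). Check: (3x^3 + 3x^2 + 2x)·(x^3 + 3x^2 + 3x) = 3x^6 + 2x^5 + x^2 ≡ 1 (mod x^4 + x^3 + x^2 + x + 3).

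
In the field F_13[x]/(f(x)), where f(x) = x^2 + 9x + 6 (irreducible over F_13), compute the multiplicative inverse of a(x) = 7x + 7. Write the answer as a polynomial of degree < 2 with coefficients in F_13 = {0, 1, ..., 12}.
a(x)^(-1) ≡ x + 8 (mod f(x))

Since f is irreducible over F_13, F_13[x]/(f) is a field and a(x) ≠ 0 has an inverse. Apply the extended Euclidean algorithm to f(x) and a(x) in F_13[x]: f(x) = (2x + 3)·a(x) + (11). The last nonzero remainder is the constant 11 = gcd(f, a) in F_13. Back-substituting through the division chain expresses 11 = s(x)·a(x) + t(x)·f(x) with s(x) ≡ 11x + 10 (mod f), so (11x + 10)·a(x) ≡ 11 (mod f). Multiplying by 11^(-1) ≡ 6 in F_13 gives a(x)^(-1) ≡ 6·(11x + 10) ≡ x + 8 (mod f). Check: (7x + 7)·(x + 8) = 7x^2 + 11x + 4 ≡ 1 (mod x^2 + 9x + 6).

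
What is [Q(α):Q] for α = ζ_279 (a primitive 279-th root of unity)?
[Q(α):Q] = 180

The minimal polynomial of ζ_279 over Q is the 279-th cyclotomic polynomial Φ_279(x), which is irreducible over Q and has degree φ(279) = 180. Hence [Q(α):Q] = φ(279) = 180.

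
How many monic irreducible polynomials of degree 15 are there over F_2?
There are 2182 monic irreducible polynomials of degree 15 over F_2

Each element of F_{2^15} that lies in no proper subfield is a root of exactly one monic irreducible of degree 15 over F_2, and each such polynomial has 15 distinct roots in F_{2^15}. By Möbius inversion the count is N_2(15) = (1/15) Σ_{d|15} μ(15/d) · 2^d = (1/15)(μ(15)·2^1 + μ(5)·2^3 + μ(3)·2^5 + μ(1)·2^15) = 32730/15 = 2182.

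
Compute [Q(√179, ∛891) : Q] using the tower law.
[Q(√179, ∛891) : Q] = 6

Let L = Q(√179, ∛891). Since Q(√179) ⊂ L and [Q(√179):Q] = 2, the tower law gives 2 | [L:Q]. Likewise Q(∛891) ⊂ L with [Q(∛891):Q] = 3 (because 891 is not a perfect cube), so 3 | [L:Q]. As gcd(2,3) = 1, [L:Q] is divisible by 6. Conversely L is generated over Q by √179 and ∛891, so [L:Q] ≤ 2·3 = 6. Therefore [Q(√179, ∛891) : Q] = 6.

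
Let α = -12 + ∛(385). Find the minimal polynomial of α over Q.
m_α(x) = x^3 + 36x^2 + 432x + 1343

Set β = α + 12 = ∛(385), so β^3 = 385. Then (α + 12)^3 - 385 = 0, i.e. α is a root of g(x) = (x + 12)^3 - 385 = x^3 + 36x^2 + 432x + 1343. Since g(x) = h(x + 12) where h(x) = x^3 - 385, and h is irreducible over Q (because 385 is not a perfect cube, so h has no rational root, and a monic cubic with no rational root is irreducible), g is also irreducible (irreducibility is preserved under the substitution x → x + 12). Hence m_α(x) = x^3 + 36x^2 + 432x + 1343.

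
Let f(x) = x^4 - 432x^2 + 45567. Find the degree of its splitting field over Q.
[K : Q] = 4

Solving the quadratic in x^2: x^2 = (432 ± √(432^2 - 4·45567))/2 = (432 ± √4356)/2 = (432 ± 66)/2, giving x^2 = 249 or x^2 = 183. So f(x) = (x^2 - 249)(x^2 - 183) and the roots of f are ±√249, ±√183. Hence the splitting field is K = Q(√249, √183). Since 249 and 183 are distinct squarefree integers > 1, their product 45567 is not a perfect square, so √183 ∉ Q(√249). By the tower law [K:Q] = [Q(√249,√183):Q(√249)] · [Q(√249):Q] = 2 · 2 = 4.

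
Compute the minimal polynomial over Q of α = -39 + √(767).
m_α(x) = x^2 + 78x + 754

From α + 39 = √(767), squaring gives (α + 39)^2 = 767, i.e. α^2 + 78α + 1521 = 767, so α^2 + 78α + 754 = 0. The discriminant of x^2 + 78x + 754 is (78)^2 - 4·(754) = 6084 - 3016 = 3068, and 4·(767) is not a perfect square in Q since 767 is squarefree and ≠ 1. Hence x^2 + 78x + 754 is irreducible over Q and is the minimal polynomial of α.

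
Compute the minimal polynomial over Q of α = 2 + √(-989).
m_α(x) = x^2 - 4x + 993

From α - 2 = √(-989), squaring gives (α - 2)^2 = -989, i.e. α^2 - 4α + 4 = -989, so α^2 - 4α + 993 = 0. The discriminant of x^2 - 4x + 993 is (-4)^2 - 4·(993) = 16 - 3972 = -3956, and 4·(-989) is not a perfect square in Q since -989 is squarefree and ≠ 1. Hence x^2 - 4x + 993 is irreducible over Q and is the minimal polynomial of α.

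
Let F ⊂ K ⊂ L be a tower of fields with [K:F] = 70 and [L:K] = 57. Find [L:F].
[L:F] = 3990

The tower law says that for any tower of field extensions F ⊂ K ⊂ L with finite degrees, [L:F] = [L:K] · [K:F]. Here this gives [L:F] = 57 · 70 = 3990.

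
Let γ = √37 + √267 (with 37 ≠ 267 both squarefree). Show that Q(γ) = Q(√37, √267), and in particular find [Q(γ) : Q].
[Q(γ) : Q] = 4 (equivalently, Q(γ) = Q(√37, √267))

Obviously Q(γ) ⊆ Q(√37, √267), and [Q(√37, √267):Q] = 4 (since 37, 267 are distinct squarefree integers > 1 with 9879 not a perfect square). To show equality we compute the minimal polynomial of γ. From γ = √37 + √267: γ^2 = 37 + 2√(9879) + 267 = 304 + 2√(9879), so γ^2 - 304 = 2√(9879); squaring, (γ^2 - 304)^2 = 4·9879, i.e. γ^4 - 608γ^2 + 92416 - 39516 = 0, i.e. γ^4 - 608γ^2 + 52900 = 0. So γ is a root of x^4 - 608x^2 + 52900. This polynomial is irreducible over Q: it has no rational root (each ±√37 ± √267 is irrational), and any factorization into two quadratics over Q would force √(9879) ∈ Q (pairing opposite roots) or √37, √267 ∈ Q (other pairings), all impossible. Hence [Q(γ):Q] = 4 = [Q(√37, √267):Q], so Q(γ) = Q(√37, √267).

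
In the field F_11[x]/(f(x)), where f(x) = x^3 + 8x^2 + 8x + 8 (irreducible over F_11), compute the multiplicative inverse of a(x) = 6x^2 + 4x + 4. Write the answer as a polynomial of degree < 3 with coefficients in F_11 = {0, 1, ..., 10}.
a(x)^(-1) ≡ 8x (mod f(x))

Since f is irreducible over F_11, F_11[x]/(f) is a field and a(x) ≠ 0 has an inverse. Apply the extended Euclidean algorithm to f(x) and a(x) in F_11[x]: f(x) = (2x)·a(x) + (8). The last nonzero remainder is the constant 8 = gcd(f, a) in F_11. Back-substituting through the division chain expresses 8 = s(x)·a(x) + t(x)·f(x) with s(x) ≡ 9x (mod f), so (9x)·a(x) ≡ 8 (mod f). Multiplying by 8^(-1) ≡ 7 in F_11 gives a(x)^(-1) ≡ 7·(9x) ≡ 8x (mod f). Check: (6x^2 + 4x + 4)·(8x) = 4x^3 + 10x^2 + 10x ≡ 1 (mod x^3 + 8x^2 + 8x + 8).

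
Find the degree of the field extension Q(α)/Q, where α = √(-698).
[Q(α):Q] = 2

[Q(α):Q] equals the degree of the minimal polynomial of α. Here α^2 = -698 and x^2 + 698 is irreducible (d = -698 is squarefree, ≠ 1, hence not a square), so deg(m_α) = 2. Thus [Q(α):Q] = 2.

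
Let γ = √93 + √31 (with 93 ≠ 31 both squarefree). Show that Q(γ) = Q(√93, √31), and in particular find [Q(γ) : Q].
[Q(γ) : Q] = 4 (equivalently, Q(γ) = Q(√93, √31))

Obviously Q(γ) ⊆ Q(√93, √31), and [Q(√93, √31):Q] = 4 (since 93, 31 are distinct squarefree integers > 1 with 2883 not a perfect square). To show equality we compute the minimal polynomial of γ. From γ = √93 + √31: γ^2 = 93 + 2√(2883) + 31 = 124 + 2√(2883), so γ^2 - 124 = 2√(2883); squaring, (γ^2 - 124)^2 = 4·2883, i.e. γ^4 - 248γ^2 + 15376 - 11532 = 0, i.e. γ^4 - 248γ^2 + 3844 = 0. So γ is a root of x^4 - 248x^2 + 3844. This polynomial is irreducible over Q: it has no rational root (each ±√93 ± √31 is irrational), and any factorization into two quadratics over Q would force √(2883) ∈ Q (pairing opposite roots) or √93, √31 ∈ Q (other pairings), all impossible. Hence [Q(γ):Q] = 4 = [Q(√93, √31):Q], so Q(γ) = Q(√93, √31).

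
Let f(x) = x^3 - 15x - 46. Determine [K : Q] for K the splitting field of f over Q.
[K : Q] = 6

By the rational root test, any rational root of the monic integer polynomial f(x) = x^3 - 15x - 46 must be an integer dividing the constant term -46, i.e. one of ±{1, 2, 23, 46}. Evaluating: f(1) = -60, f(-1) = -32, f(2) = -68, f(-2) = -24, f(23) = 11776, f(-23) = -11868, f(46) = 96600, f(-46) = -96692; none is 0, so f has no rational root and is therefore irreducible over Q (a cubic with no linear factor over a field is irreducible). For an irreducible cubic, the Galois group is A_3 or S_3 according as the discriminant disc(f) = -4a^3 - 27b^2 = -4·(-15)^3 - 27·(-46)^2 = -43632 is or is not a square in Q. Here disc(f) = -43632 is not a perfect square in Q, so the Galois group of f over Q is not contained in A_3 and must be all of S_3. The splitting field has degree |S_3| = 6 over Q, so [K : Q] = 6.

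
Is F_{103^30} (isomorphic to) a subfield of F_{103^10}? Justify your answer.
No: F_{103^30} is not a subfield of F_{103^10}

F_{p^m} embeds in F_{p^n} iff m | n. Here 30 ∤ 10 (since 10 = 0·30 + 10 with remainder 10 ≠ 0), so F_{103^30} is not a subfield of F_{103^10}. Equivalently: if it were, the tower law would give 30 = [F_{103^30}:F_103] dividing [F_{103^10}:F_103] = 10, contradiction.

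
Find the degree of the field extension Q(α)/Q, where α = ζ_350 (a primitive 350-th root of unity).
[Q(α):Q] = 120

The minimal polynomial of ζ_350 over Q is the 350-th cyclotomic polynomial Φ_350(x), which is irreducible over Q and has degree φ(350) = 120. Hence [Q(α):Q] = φ(350) = 120.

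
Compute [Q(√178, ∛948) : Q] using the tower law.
[Q(√178, ∛948) : Q] = 6

Let L = Q(√178, ∛948). Since Q(√178) ⊂ L and [Q(√178):Q] = 2, the tower law gives 2 | [L:Q]. Likewise Q(∛948) ⊂ L with [Q(∛948):Q] = 3 (because 948 is not a perfect cube), so 3 | [L:Q]. As gcd(2,3) = 1, [L:Q] is divisible by 6. Conversely L is generated over Q by √178 and ∛948, so [L:Q] ≤ 2·3 = 6. Therefore [Q(√178, ∛948) : Q] = 6.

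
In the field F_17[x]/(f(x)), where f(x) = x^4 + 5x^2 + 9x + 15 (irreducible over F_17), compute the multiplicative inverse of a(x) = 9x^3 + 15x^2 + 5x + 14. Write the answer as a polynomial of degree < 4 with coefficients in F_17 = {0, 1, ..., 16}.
a(x)^(-1) ≡ 6x^2 + 9x + 6 (mod f(x))

Since f is irreducible over F_17, F_17[x]/(f) is a field and a(x) ≠ 0 has an inverse. Apply the extended Euclidean algorithm to f(x) and a(x) in F_17[x]: f(x) = (2x + 8)·a(x) + (11x^2 + 9x + 5);  a(x) = (7x + 8)·(11x^2 + 9x + 5) + (8). The last nonzero remainder is the constant 8 = gcd(f, a) in F_17. Back-substituting through the division chain expresses 8 = s(x)·a(x) + t(x)·f(x) with s(x) ≡ 14x^2 + 4x + 14 (mod f), so (14x^2 + 4x + 14)·a(x) ≡ 8 (mod f). Multiplying by 8^(-1) ≡ 15 in F_17 gives a(x)^(-1) ≡ 15·(14x^2 + 4x + 14) ≡ 6x^2 + 9x + 6 (mod f). Check: (9x^3 + 15x^2 + 5x + 14)·(6x^2 + 9x + 6) = 3x^5 + x^4 + 15x^3 + 15x^2 + 3x + 16 ≡ 1 (mod x^4 + 5x^2 + 9x + 15).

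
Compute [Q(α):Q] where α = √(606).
[Q(α):Q] = 2

[Q(α):Q] equals the degree of the minimal polynomial of α. Here α^2 = 606 and x^2 - 606 is irreducible (d = 606 is squarefree, ≠ 1, hence not a square), so deg(m_α) = 2. Thus [Q(α):Q] = 2.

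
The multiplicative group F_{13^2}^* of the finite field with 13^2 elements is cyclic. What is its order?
|F_{13^2}^*| = 168

F_{13^2} has 13^2 = 169 elements; its multiplicative group consists of all nonzero elements, so |F_{13^2}^*| = 169 - 1 = 168. (It is cyclic since any finite subgroup of the multiplicative group of a field is cyclic.)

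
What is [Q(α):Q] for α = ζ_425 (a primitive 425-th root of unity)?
[Q(α):Q] = 320

The minimal polynomial of ζ_425 over Q is the 425-th cyclotomic polynomial Φ_425(x), which is irreducible over Q and has degree φ(425) = 320. Hence [Q(α):Q] = φ(425) = 320.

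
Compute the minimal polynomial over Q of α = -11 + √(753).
m_α(x) = x^2 + 22x - 632

From α + 11 = √(753), squaring gives (α + 11)^2 = 753, i.e. α^2 + 22α + 121 = 753, so α^2 + 22α - 632 = 0. The discriminant of x^2 + 22x - 632 is (22)^2 - 4·(-632) = 484 + 2528 = 3012, and 4·(753) is not a perfect square in Q since 753 is squarefree and ≠ 1. Hence x^2 + 22x - 632 is irreducible over Q and is the minimal polynomial of α.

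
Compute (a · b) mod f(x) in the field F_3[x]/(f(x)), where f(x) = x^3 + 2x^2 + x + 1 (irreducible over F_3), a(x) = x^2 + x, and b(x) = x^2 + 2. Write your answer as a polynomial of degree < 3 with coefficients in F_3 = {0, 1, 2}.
a · b ≡ 2x + 1 (mod f(x))

Multiply in F_3[x]: a(x)·b(x) = (x^2 + x)·(x^2 + 2) = x^4 + x^3 + 2x^2 + 2x. This has degree ≥ 3, so divide by f(x) over F_3: x^4 + x^3 + 2x^2 + 2x = (x + 2)·(x^3 + 2x^2 + x + 1) + (2x + 1). Hence a·b ≡ 2x + 1 (mod f). (F_3[x]/(f) is a field with 3^3 = 27 elements since f is irreducible of degree 3.)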